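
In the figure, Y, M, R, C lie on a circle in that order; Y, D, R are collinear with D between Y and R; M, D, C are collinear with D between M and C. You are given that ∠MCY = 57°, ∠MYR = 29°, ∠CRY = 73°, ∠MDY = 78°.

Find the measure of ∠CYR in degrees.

1. ∠MRY = 57°  [same arc YM]
2. ∠MDR = 102°  [linear pair at D on YR]
3. ∠CMR = 21°  [△MDR]
4. ∠CYR = 21°  [same arc RC]

∠CYR = 21°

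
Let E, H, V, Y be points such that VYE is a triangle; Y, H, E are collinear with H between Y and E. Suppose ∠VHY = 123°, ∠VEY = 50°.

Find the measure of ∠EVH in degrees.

1. ∠EHV = 57°  [linear pair at H on YE]
2. ∠HEV = 50°  [H on ray EY]
3. ∠EVH = 73°  [△VHE]

∠EVH = 73°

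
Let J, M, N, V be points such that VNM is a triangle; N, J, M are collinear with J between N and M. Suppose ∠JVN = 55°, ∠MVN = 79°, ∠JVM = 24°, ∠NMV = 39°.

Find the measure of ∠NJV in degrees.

1. ∠MNV = 62°  [△VNM]
2. ∠JNV = 62°  [J on ray NM]
3. ∠NJV = 63°  [△VNJ]

∠NJV = 63°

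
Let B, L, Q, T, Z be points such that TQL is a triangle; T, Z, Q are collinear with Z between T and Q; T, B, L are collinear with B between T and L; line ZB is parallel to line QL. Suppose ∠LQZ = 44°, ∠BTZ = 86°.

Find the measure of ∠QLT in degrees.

1. ∠LQT = 44°  [Z on ray QT]
2. ∠LTQ = 86°  [Z on TQ, B on TL]
3. ∠QLT = 50°  [△TQL]

∠QLT = 50°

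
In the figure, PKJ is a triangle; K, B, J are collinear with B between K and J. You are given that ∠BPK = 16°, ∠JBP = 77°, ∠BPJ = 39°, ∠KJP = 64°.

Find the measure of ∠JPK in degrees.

1. ∠KBP = 103°  [linear pair at B on KJ]
2. ∠BKP = 61°  [△PKB]
3. ∠JKP = 61°  [B on ray KJ]
4. ∠JPK = 55°  [△PKJ]

∠JPK = 55°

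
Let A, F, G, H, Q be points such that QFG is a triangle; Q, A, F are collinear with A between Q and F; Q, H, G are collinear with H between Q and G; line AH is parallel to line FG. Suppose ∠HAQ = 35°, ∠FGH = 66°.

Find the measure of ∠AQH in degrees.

1. ∠GFQ = 35°  [AH∥FG, corresponding at A]
2. ∠FGQ = 66°  [H on ray GQ]
3. ∠FQG = 79°  [△QFG]
4. ∠AQH = 79°  [A on QF, H on QG]

∠AQH = 79°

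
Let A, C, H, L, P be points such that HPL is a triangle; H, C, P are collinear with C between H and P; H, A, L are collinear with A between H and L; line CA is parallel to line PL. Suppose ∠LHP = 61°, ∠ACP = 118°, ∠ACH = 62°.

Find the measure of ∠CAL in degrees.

1. ∠AHC = 61°  [C on HP, A on HL]
2. ∠CAH = 57°  [△HCA]
3. ∠CAL = 123°  [linear pair at A on HL]

∠CAL = 123°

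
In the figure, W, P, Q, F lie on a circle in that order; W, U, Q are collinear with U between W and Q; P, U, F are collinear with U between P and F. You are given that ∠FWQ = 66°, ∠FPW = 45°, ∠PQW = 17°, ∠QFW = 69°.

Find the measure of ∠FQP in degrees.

1. ∠PFW = 17°  [same arc WP]
2. ∠FWP = 118°  [△WPF]
3. ∠FQP = 62°  [cyclic WPQF, opposite ∠W+∠Q]

∠FQP = 62°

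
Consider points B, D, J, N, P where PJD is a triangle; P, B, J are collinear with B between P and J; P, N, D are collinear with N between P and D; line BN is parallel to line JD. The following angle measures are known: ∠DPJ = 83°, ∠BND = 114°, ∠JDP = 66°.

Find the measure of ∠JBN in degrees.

∠JBN = 149°

1. ∠DJP = 31°  [△PJD]
2. ∠NBP = 31°  [BN∥JD, corresponding at B]
3. ∠JBN = 149°  [linear pair at B on PJ]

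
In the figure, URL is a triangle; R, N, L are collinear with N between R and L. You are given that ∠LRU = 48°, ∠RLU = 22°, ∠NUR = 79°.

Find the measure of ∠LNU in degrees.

1. ∠NRU = 48°  [N on ray RL]
2. ∠RNU = 53°  [△URN]
3. ∠LNU = 127°  [linear pair at N on RL]

∠LNU = 127°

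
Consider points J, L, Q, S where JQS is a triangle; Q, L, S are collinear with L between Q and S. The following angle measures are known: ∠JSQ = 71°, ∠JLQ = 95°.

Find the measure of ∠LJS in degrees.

∠LJS = 24°

1. ∠JSL = 71°  [L on ray SQ]
2. ∠JLS = 85°  [linear pair at L on QS]
3. ∠LJS = 24°  [△JLS]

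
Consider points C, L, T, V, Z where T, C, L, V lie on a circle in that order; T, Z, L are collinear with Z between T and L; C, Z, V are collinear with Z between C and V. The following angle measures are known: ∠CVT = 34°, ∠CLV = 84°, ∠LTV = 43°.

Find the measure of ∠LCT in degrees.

1. ∠CLT = 34°  [same arc TC]
2. ∠CTV = 96°  [cyclic TCLV, opposite ∠T+∠L]
3. ∠LCV = 43°  [same arc LV]
4. ∠CZL = 103°  [△CZL]
5. ∠TCV = 50°  [△TCV]
6. ∠CZT = 77°  [linear pair at Z on TL]
7. ∠CTL = 53°  [△TZC]
8. ∠LCT = 93°  [△TCL]

∠LCT = 93°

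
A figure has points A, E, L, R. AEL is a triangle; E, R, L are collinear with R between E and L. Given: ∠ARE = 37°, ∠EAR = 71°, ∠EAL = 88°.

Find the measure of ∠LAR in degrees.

∠LAR = 17°

1. ∠AER = 72°  [△AER]
2. ∠ARL = 143°  [linear pair at R on EL]
3. ∠AEL = 72°  [R on ray EL]
4. ∠ALE = 20°  [△AEL]
5. ∠ALR = 20°  [R on ray LE]
6. ∠LAR = 17°  [△ARL]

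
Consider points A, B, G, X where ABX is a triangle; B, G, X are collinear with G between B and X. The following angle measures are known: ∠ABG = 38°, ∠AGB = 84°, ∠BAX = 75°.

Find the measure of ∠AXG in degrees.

∠AXG = 67°

1. ∠ABX = 38°  [G on ray BX]
2. ∠AXB = 67°  [△ABX]
3. ∠AXG = 67°  [G on ray XB]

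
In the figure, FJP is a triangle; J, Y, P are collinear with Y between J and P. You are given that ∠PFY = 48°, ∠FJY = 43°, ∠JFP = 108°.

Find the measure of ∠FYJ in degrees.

1. ∠FJP = 43°  [Y on ray JP]
2. ∠FPJ = 29°  [△FJP]
3. ∠FPY = 29°  [Y on ray PJ]
4. ∠FYP = 103°  [△FYP]
5. ∠FYJ = 77°  [linear pair at Y on JP]

∠FYJ = 77°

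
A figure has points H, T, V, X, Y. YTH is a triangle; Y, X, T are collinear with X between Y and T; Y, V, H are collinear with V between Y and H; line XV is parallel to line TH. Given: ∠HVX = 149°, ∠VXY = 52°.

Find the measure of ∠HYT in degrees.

∠HYT = 97°

1. ∠XVY = 31°  [linear pair at V on YH]
2. ∠VYX = 97°  [△YXV]
3. ∠HYT = 97°  [X on YT, V on YH]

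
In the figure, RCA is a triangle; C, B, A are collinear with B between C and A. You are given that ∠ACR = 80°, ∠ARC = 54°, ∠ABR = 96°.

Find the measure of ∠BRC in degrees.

∠BRC = 16°

1. ∠BCR = 80°  [B on ray CA]
2. ∠CBR = 84°  [linear pair at B on CA]
3. ∠BRC = 16°  [△RCB]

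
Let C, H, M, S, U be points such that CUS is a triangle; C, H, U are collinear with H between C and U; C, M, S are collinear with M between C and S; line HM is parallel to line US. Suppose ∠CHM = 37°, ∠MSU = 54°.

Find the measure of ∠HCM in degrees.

1. ∠CUS = 37°  [HM∥US, corresponding at H]
2. ∠CSU = 54°  [M on ray SC]
3. ∠SCU = 89°  [△CUS]
4. ∠HCM = 89°  [H on CU, M on CS]

∠HCM = 89°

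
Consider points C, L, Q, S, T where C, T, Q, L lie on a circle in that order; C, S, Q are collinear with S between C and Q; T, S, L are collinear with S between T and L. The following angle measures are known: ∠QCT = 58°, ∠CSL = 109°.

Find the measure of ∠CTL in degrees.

∠CTL = 51°

1. ∠QLT = 58°  [same arc TQ]
2. ∠LSQ = 71°  [linear pair at S on CQ]
3. ∠CQL = 51°  [△QSL]
4. ∠CTL = 51°  [same arc CL]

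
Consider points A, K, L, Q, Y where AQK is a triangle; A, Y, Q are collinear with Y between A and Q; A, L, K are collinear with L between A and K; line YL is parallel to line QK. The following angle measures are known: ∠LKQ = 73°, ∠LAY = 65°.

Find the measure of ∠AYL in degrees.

1. ∠AKQ = 73°  [L on ray KA]
2. ∠KAQ = 65°  [Y on AQ, L on AK]
3. ∠AQK = 42°  [△AQK]
4. ∠AYL = 42°  [YL∥QK, corresponding at Y]

∠AYL = 42°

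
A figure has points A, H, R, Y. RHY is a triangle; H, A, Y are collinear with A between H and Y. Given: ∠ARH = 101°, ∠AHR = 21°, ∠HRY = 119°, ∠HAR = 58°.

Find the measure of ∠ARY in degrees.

1. ∠RHY = 21°  [A on ray HY]
2. ∠HYR = 40°  [△RHY]
3. ∠RAY = 122°  [linear pair at A on HY]
4. ∠AYR = 40°  [A on ray YH]
5. ∠ARY = 18°  [△RAY]

∠ARY = 18°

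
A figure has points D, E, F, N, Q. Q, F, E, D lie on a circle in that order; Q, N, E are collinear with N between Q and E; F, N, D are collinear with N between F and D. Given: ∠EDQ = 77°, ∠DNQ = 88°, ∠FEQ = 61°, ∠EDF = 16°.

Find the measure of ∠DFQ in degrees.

∠DFQ = 72°

1. ∠EFQ = 103°  [cyclic QFED, opposite ∠F+∠D]
2. ∠ENF = 88°  [vertical angles at N]
3. ∠EQF = 16°  [△QFE]
4. ∠FNQ = 92°  [linear pair at N on QE]
5. ∠DFQ = 72°  [△QNF]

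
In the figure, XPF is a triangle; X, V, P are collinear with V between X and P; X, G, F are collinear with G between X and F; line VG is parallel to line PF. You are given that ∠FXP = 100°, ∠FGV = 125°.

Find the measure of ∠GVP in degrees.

∠GVP = 155°

1. ∠GXV = 100°  [V on XP, G on XF]
2. ∠VGX = 55°  [linear pair at G on XF]
3. ∠GVX = 25°  [△XVG]
4. ∠GVP = 155°  [linear pair at V on XP]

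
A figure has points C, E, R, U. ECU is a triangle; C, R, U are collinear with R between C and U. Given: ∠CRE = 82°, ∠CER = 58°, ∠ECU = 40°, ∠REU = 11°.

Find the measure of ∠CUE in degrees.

∠CUE = 71°

1. ∠ERU = 98°  [linear pair at R on CU]
2. ∠EUR = 71°  [△ERU]
3. ∠CUE = 71°  [R on ray UC]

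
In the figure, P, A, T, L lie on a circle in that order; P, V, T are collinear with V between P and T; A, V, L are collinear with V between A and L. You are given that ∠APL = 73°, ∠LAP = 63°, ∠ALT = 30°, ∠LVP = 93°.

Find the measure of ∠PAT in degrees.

1. ∠ALP = 44°  [△PAL]
2. ∠APT = 30°  [same arc AT]
3. ∠ATP = 44°  [same arc PA]
4. ∠PAT = 106°  [△PAT]

∠PAT = 106°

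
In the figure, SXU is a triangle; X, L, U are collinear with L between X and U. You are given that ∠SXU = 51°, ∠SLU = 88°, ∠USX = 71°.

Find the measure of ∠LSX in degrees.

∠LSX = 37°

1. ∠LXS = 51°  [L on ray XU]
2. ∠SLX = 92°  [linear pair at L on XU]
3. ∠LSX = 37°  [△SXL]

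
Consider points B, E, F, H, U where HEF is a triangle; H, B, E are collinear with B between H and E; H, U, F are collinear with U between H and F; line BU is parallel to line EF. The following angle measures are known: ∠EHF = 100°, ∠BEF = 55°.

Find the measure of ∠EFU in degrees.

∠EFU = 25°

1. ∠FEH = 55°  [B on ray EH]
2. ∠EFH = 25°  [△HEF]
3. ∠EFU = 25°  [U on ray FH]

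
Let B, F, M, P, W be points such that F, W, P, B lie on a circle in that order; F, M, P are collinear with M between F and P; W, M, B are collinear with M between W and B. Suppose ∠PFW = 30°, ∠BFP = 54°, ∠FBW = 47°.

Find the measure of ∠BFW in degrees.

1. ∠PBW = 30°  [same arc WP]
2. ∠BWP = 54°  [same arc PB]
3. ∠BPW = 96°  [△WPB]
4. ∠BFW = 84°  [cyclic FWPB, opposite ∠F+∠P]

∠BFW = 84°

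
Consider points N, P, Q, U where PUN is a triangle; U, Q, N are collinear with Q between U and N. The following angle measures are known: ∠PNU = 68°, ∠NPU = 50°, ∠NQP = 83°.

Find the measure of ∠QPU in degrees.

∠QPU = 21°

1. ∠NUP = 62°  [△PUN]
2. ∠PQU = 97°  [linear pair at Q on UN]
3. ∠PUQ = 62°  [Q on ray UN]
4. ∠QPU = 21°  [△PUQ]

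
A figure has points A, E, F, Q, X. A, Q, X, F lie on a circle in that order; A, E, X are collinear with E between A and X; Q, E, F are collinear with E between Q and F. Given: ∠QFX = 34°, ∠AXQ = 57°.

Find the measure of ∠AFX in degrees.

∠AFX = 91°

1. ∠QAX = 34°  [same arc QX]
2. ∠AQX = 89°  [△AQX]
3. ∠AFX = 91°  [cyclic AQXF, opposite ∠Q+∠F]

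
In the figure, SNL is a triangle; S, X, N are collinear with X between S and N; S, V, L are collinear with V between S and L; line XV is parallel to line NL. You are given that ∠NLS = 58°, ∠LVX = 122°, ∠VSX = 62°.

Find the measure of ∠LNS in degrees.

∠LNS = 60°

1. ∠SVX = 58°  [XV∥NL, corresponding at V]
2. ∠SXV = 60°  [△SXV]
3. ∠LNS = 60°  [XV∥NL, corresponding at X]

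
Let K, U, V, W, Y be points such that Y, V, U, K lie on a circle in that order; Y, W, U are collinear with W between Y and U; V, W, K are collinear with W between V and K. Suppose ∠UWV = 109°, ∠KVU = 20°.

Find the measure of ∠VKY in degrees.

∠VKY = 51°

1. ∠KWY = 109°  [vertical angles at W]
2. ∠KYU = 20°  [same arc UK]
3. ∠VKY = 51°  [△YWK]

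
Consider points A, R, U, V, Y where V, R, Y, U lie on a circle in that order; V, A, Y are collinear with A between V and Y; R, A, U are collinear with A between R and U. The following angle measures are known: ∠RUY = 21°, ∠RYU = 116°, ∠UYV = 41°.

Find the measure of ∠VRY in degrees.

∠VRY = 84°

1. ∠URY = 43°  [△RYU]
2. ∠UVY = 43°  [same arc YU]
3. ∠VUY = 96°  [△VYU]
4. ∠VRY = 84°  [cyclic VRYU, opposite ∠R+∠U]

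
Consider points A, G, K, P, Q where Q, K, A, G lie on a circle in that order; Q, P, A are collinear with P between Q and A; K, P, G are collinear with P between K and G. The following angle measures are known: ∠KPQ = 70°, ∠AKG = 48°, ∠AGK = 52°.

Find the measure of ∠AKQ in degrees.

∠AKQ = 106°

1. ∠APK = 110°  [linear pair at P on QA]
2. ∠KAQ = 22°  [△KPA]
3. ∠AQK = 52°  [same arc KA]
4. ∠AKQ = 106°  [△QKA]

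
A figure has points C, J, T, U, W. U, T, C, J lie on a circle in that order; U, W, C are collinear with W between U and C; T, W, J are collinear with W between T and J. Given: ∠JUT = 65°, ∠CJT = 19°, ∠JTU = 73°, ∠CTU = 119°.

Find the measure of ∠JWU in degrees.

∠JWU = 92°

1. ∠JCT = 115°  [cyclic UTCJ, opposite ∠U+∠C]
2. ∠TJU = 42°  [△UTJ]
3. ∠CTJ = 46°  [△TCJ]
4. ∠CUJ = 46°  [same arc CJ]
5. ∠JWU = 92°  [△UWJ]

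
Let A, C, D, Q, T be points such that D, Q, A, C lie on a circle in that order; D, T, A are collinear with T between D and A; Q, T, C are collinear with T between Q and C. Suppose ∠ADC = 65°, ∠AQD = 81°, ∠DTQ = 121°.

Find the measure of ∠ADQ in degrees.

1. ∠AQC = 65°  [same arc AC]
2. ∠ATQ = 59°  [linear pair at T on DA]
3. ∠DAQ = 56°  [△QTA]
4. ∠ADQ = 43°  [△DQA]

∠ADQ = 43°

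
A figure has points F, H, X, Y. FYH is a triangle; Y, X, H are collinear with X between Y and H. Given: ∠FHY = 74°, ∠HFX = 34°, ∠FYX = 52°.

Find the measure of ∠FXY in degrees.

1. ∠FHX = 74°  [X on ray HY]
2. ∠FXH = 72°  [△FXH]
3. ∠FXY = 108°  [linear pair at X on YH]

∠FXY = 108°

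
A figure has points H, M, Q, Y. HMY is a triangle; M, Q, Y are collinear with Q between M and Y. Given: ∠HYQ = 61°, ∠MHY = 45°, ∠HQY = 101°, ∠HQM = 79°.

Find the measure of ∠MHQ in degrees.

1. ∠HYM = 61°  [Q on ray YM]
2. ∠HMY = 74°  [△HMY]
3. ∠HMQ = 74°  [Q on ray MY]
4. ∠MHQ = 27°  [△HMQ]

∠MHQ = 27°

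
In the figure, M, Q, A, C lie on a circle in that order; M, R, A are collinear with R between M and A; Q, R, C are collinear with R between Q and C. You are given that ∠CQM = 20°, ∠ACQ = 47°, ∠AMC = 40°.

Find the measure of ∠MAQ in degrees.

1. ∠CAM = 20°  [same arc MC]
2. ∠AMQ = 47°  [same arc QA]
3. ∠ACM = 120°  [△MAC]
4. ∠AQM = 60°  [cyclic MQAC, opposite ∠Q+∠C]
5. ∠MAQ = 73°  [△MQA]

∠MAQ = 73°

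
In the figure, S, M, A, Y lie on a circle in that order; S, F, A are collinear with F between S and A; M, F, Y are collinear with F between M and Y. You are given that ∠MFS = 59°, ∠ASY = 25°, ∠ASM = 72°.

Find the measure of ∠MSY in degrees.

1. ∠AMY = 25°  [same arc AY]
2. ∠AYM = 72°  [same arc MA]
3. ∠MAY = 83°  [△MAY]
4. ∠MSY = 97°  [cyclic SMAY, opposite ∠S+∠A]

∠MSY = 97°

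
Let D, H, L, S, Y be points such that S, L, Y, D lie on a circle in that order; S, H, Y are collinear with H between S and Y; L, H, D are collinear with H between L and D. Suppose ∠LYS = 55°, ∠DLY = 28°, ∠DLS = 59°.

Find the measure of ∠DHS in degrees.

1. ∠LDS = 55°  [same arc SL]
2. ∠DSY = 28°  [same arc YD]
3. ∠DHS = 97°  [△SHD]

∠DHS = 97°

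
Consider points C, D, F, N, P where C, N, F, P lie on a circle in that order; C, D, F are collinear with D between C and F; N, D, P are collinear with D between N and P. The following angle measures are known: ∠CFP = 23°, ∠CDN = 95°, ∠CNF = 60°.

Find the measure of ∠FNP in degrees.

1. ∠CNP = 23°  [same arc CP]
2. ∠FDN = 85°  [linear pair at D on CF]
3. ∠FCN = 62°  [△CDN]
4. ∠CFN = 58°  [△CNF]
5. ∠FNP = 37°  [△NDF]

∠FNP = 37°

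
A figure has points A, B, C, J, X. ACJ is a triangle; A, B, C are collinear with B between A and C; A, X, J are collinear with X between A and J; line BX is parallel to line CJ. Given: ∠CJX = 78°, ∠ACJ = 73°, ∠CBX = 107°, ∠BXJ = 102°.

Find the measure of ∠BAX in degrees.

∠BAX = 29°

1. ∠AJC = 78°  [X on ray JA]
2. ∠CAJ = 29°  [△ACJ]
3. ∠BAX = 29°  [B on AC, X on AJ]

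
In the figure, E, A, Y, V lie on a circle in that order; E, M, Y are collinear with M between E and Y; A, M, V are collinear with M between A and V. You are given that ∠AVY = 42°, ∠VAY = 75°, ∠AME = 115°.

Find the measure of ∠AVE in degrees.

1. ∠AEY = 42°  [same arc AY]
2. ∠AYV = 63°  [△AYV]
3. ∠EAV = 23°  [△EMA]
4. ∠AEV = 117°  [cyclic EAYV, opposite ∠E+∠Y]
5. ∠AVE = 40°  [△EAV]

∠AVE = 40°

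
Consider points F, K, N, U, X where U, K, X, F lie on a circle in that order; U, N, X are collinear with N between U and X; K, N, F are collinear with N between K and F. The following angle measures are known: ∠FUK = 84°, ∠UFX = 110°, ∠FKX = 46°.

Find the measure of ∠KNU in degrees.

∠KNU = 118°

1. ∠FXK = 96°  [cyclic UKXF, opposite ∠U+∠X]
2. ∠FUX = 46°  [same arc XF]
3. ∠KFX = 38°  [△KXF]
4. ∠FXU = 24°  [△UXF]
5. ∠KUX = 38°  [same arc KX]
6. ∠FKU = 24°  [same arc UF]
7. ∠KNU = 118°  [△UNK]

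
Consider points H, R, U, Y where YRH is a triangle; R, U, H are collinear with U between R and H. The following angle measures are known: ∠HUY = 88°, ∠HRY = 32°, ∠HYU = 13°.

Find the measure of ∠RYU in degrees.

1. ∠RUY = 92°  [linear pair at U on RH]
2. ∠URY = 32°  [U on ray RH]
3. ∠RYU = 56°  [△YRU]

∠RYU = 56°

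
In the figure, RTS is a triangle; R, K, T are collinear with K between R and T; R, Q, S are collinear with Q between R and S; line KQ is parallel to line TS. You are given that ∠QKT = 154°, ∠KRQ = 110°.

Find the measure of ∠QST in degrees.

∠QST = 44°

1. ∠QKR = 26°  [linear pair at K on RT]
2. ∠KQR = 44°  [△RKQ]
3. ∠KQS = 136°  [linear pair at Q on RS]
4. ∠QST = 44°  [KQ∥TS, co-interior at S–Q]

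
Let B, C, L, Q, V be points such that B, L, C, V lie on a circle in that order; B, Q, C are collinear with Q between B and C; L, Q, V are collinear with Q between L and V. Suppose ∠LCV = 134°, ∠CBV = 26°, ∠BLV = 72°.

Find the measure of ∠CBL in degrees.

∠CBL = 20°

1. ∠CLV = 26°  [same arc CV]
2. ∠CVL = 20°  [△LCV]
3. ∠CBL = 20°  [same arc LC]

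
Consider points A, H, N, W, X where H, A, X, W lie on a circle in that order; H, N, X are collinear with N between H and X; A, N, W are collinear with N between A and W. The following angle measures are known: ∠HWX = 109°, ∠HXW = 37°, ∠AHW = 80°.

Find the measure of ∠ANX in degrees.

1. ∠WHX = 34°  [△HXW]
2. ∠HAW = 37°  [same arc HW]
3. ∠AWH = 63°  [△HAW]
4. ∠WAX = 34°  [same arc XW]
5. ∠AXH = 63°  [same arc HA]
6. ∠ANX = 83°  [△ANX]

∠ANX = 83°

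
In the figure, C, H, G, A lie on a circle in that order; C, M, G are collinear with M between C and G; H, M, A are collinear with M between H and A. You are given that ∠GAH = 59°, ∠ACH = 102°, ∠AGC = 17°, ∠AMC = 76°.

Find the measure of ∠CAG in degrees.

1. ∠AGH = 78°  [cyclic CHGA, opposite ∠C+∠G]
2. ∠AHG = 43°  [△HGA]
3. ∠ACG = 43°  [same arc GA]
4. ∠CAG = 120°  [△CGA]

∠CAG = 120°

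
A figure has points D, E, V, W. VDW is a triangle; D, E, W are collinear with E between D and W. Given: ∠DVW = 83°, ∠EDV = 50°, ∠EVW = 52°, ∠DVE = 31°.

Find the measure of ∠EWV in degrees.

1. ∠DEV = 99°  [△VDE]
2. ∠VEW = 81°  [linear pair at E on DW]
3. ∠EWV = 47°  [△VEW]

∠EWV = 47°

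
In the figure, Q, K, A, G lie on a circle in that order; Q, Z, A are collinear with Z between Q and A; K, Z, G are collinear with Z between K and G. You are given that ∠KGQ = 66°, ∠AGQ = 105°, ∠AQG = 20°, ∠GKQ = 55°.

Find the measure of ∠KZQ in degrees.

∠KZQ = 86°

1. ∠KAQ = 66°  [same arc QK]
2. ∠AKQ = 75°  [cyclic QKAG, opposite ∠K+∠G]
3. ∠AQK = 39°  [△QKA]
4. ∠KZQ = 86°  [△QZK]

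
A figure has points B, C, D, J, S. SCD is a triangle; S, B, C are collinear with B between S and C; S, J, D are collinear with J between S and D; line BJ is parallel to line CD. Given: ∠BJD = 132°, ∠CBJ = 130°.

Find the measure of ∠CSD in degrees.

∠CSD = 82°

1. ∠BJS = 48°  [linear pair at J on SD]
2. ∠JBS = 50°  [linear pair at B on SC]
3. ∠BSJ = 82°  [△SBJ]
4. ∠CSD = 82°  [B on SC, J on SD]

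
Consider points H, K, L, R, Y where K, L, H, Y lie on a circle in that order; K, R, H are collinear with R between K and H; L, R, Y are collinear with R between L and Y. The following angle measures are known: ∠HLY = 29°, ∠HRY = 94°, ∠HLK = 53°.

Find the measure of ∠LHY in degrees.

∠LHY = 89°

1. ∠HKY = 29°  [same arc HY]
2. ∠HYK = 127°  [cyclic KLHY, opposite ∠L+∠Y]
3. ∠KHY = 24°  [△KHY]
4. ∠HYL = 62°  [△HRY]
5. ∠LHY = 89°  [△LHY]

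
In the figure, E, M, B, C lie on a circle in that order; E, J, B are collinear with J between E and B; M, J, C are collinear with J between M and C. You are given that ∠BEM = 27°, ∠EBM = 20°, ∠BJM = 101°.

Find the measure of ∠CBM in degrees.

1. ∠BCM = 27°  [same arc MB]
2. ∠BMC = 59°  [△MJB]
3. ∠CBM = 94°  [△MBC]

∠CBM = 94°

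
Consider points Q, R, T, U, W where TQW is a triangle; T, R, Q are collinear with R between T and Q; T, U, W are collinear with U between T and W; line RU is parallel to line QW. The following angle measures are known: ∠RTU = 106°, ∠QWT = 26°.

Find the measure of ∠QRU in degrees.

∠QRU = 132°

1. ∠QTW = 106°  [R on TQ, U on TW]
2. ∠TQW = 48°  [△TQW]
3. ∠TRU = 48°  [RU∥QW, corresponding at R]
4. ∠QRU = 132°  [linear pair at R on TQ]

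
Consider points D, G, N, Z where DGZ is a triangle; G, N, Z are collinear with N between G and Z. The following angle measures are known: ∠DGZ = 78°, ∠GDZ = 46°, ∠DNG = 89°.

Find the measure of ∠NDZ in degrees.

∠NDZ = 33°

1. ∠DZG = 56°  [△DGZ]
2. ∠DNZ = 91°  [linear pair at N on GZ]
3. ∠DZN = 56°  [N on ray ZG]
4. ∠NDZ = 33°  [△DNZ]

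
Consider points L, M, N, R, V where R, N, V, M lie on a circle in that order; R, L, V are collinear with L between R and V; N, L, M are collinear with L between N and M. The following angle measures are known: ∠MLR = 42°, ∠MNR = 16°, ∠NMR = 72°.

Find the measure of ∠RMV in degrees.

∠RMV = 98°

1. ∠MRV = 66°  [△RLM]
2. ∠MVR = 16°  [same arc RM]
3. ∠RMV = 98°  [△RVM]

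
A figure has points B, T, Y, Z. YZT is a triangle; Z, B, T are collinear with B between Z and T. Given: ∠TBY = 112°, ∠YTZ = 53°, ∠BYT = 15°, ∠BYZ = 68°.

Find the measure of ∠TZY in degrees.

∠TZY = 44°

1. ∠YBZ = 68°  [linear pair at B on ZT]
2. ∠BZY = 44°  [△YZB]
3. ∠TZY = 44°  [B on ray ZT]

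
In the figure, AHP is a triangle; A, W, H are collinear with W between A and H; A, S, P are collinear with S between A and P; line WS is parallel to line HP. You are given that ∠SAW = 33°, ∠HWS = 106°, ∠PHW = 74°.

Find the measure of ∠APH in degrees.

∠APH = 73°

1. ∠HAP = 33°  [W on AH, S on AP]
2. ∠AHP = 74°  [W on ray HA]
3. ∠APH = 73°  [△AHP]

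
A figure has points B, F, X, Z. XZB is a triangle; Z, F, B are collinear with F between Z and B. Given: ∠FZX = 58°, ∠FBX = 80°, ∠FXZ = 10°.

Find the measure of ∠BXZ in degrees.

1. ∠BZX = 58°  [F on ray ZB]
2. ∠XBZ = 80°  [F on ray BZ]
3. ∠BXZ = 42°  [△XZB]

∠BXZ = 42°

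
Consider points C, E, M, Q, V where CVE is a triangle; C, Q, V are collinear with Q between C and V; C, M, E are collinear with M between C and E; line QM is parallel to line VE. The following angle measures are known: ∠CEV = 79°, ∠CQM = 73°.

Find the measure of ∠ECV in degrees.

1. ∠CMQ = 79°  [QM∥VE, corresponding at M]
2. ∠MCQ = 28°  [△CQM]
3. ∠ECV = 28°  [Q on CV, M on CE]

∠ECV = 28°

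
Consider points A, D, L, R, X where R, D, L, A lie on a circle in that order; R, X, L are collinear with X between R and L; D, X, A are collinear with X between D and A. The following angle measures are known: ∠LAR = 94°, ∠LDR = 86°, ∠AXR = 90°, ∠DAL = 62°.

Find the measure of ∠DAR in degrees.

1. ∠DRL = 62°  [same arc DL]
2. ∠DLR = 32°  [△RDL]
3. ∠DAR = 32°  [same arc RD]

∠DAR = 32°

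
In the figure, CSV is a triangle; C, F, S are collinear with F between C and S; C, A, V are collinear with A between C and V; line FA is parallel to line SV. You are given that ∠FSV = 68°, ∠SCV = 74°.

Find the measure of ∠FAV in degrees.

∠FAV = 142°

1. ∠CSV = 68°  [F on ray SC]
2. ∠CVS = 38°  [△CSV]
3. ∠CAF = 38°  [FA∥SV, corresponding at A]
4. ∠FAV = 142°  [linear pair at A on CV]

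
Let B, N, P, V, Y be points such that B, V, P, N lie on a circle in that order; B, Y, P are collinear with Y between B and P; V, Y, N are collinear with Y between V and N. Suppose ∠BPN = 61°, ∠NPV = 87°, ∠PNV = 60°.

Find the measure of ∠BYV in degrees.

1. ∠BVN = 61°  [same arc BN]
2. ∠PBV = 60°  [same arc VP]
3. ∠BYV = 59°  [△BYV]

∠BYV = 59°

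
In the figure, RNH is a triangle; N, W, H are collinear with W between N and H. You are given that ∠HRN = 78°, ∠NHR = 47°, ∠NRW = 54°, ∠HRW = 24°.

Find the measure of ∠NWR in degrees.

1. ∠RHW = 47°  [W on ray HN]
2. ∠HWR = 109°  [△RWH]
3. ∠NWR = 71°  [linear pair at W on NH]

∠NWR = 71°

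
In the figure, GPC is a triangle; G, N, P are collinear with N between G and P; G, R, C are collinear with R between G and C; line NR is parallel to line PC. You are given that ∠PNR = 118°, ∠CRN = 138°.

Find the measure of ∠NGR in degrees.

1. ∠GNR = 62°  [linear pair at N on GP]
2. ∠GRN = 42°  [linear pair at R on GC]
3. ∠NGR = 76°  [△GNR]

∠NGR = 76°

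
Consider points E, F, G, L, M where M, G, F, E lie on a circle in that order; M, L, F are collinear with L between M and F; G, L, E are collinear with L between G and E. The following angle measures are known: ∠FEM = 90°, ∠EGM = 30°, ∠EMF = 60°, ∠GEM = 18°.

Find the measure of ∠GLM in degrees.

∠GLM = 78°

1. ∠FGM = 90°  [cyclic MGFE, opposite ∠G+∠E]
2. ∠GFM = 18°  [same arc MG]
3. ∠FMG = 72°  [△MGF]
4. ∠GLM = 78°  [△MLG]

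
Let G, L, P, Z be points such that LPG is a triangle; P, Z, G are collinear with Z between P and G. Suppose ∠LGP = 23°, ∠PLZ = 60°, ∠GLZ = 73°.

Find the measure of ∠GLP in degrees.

∠GLP = 133°

1. ∠LGZ = 23°  [Z on ray GP]
2. ∠GZL = 84°  [△LZG]
3. ∠LZP = 96°  [linear pair at Z on PG]
4. ∠LPZ = 24°  [△LPZ]
5. ∠GPL = 24°  [Z on ray PG]
6. ∠GLP = 133°  [△LPG]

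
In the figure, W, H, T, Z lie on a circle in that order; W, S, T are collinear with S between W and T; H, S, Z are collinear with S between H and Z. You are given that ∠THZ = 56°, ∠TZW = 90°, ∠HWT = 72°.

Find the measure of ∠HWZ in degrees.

∠HWZ = 128°

1. ∠TWZ = 56°  [same arc TZ]
2. ∠THW = 90°  [cyclic WHTZ, opposite ∠H+∠Z]
3. ∠WTZ = 34°  [△WTZ]
4. ∠HTW = 18°  [△WHT]
5. ∠WHZ = 34°  [same arc WZ]
6. ∠HZW = 18°  [same arc WH]
7. ∠HWZ = 128°  [△WHZ]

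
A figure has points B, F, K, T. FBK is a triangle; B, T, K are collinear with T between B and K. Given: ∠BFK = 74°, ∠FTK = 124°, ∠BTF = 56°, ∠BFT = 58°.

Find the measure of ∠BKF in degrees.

∠BKF = 40°

1. ∠FBT = 66°  [△FBT]
2. ∠FBK = 66°  [T on ray BK]
3. ∠BKF = 40°  [△FBK]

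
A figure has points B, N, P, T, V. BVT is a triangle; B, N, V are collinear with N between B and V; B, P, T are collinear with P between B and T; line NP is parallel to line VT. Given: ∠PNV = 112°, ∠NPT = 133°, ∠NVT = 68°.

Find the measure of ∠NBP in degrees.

1. ∠BNP = 68°  [linear pair at N on BV]
2. ∠BPN = 47°  [linear pair at P on BT]
3. ∠NBP = 65°  [△BNP]

∠NBP = 65°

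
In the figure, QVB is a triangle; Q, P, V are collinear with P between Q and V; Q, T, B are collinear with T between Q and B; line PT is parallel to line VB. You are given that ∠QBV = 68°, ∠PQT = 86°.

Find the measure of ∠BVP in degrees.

∠BVP = 26°

1. ∠PTQ = 68°  [PT∥VB, corresponding at T]
2. ∠QPT = 26°  [△QPT]
3. ∠TPV = 154°  [linear pair at P on QV]
4. ∠BVP = 26°  [PT∥VB, co-interior at V–P]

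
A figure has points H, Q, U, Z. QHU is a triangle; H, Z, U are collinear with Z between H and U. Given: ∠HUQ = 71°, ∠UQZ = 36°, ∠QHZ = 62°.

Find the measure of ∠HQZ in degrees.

1. ∠QUZ = 71°  [Z on ray UH]
2. ∠QZU = 73°  [△QZU]
3. ∠HZQ = 107°  [linear pair at Z on HU]
4. ∠HQZ = 11°  [△QHZ]

∠HQZ = 11°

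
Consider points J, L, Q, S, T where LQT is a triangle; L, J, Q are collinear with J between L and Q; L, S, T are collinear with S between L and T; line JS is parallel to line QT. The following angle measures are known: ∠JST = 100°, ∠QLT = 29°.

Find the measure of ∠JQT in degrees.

∠JQT = 71°

1. ∠JSL = 80°  [linear pair at S on LT]
2. ∠JLS = 29°  [J on LQ, S on LT]
3. ∠LJS = 71°  [△LJS]
4. ∠QJS = 109°  [linear pair at J on LQ]
5. ∠JQT = 71°  [JS∥QT, co-interior at Q–J]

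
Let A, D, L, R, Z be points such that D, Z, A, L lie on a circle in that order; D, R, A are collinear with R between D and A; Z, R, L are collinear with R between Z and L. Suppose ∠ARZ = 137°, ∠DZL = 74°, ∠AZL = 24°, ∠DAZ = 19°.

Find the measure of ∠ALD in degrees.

1. ∠DAL = 74°  [same arc DL]
2. ∠ADL = 24°  [same arc AL]
3. ∠ALD = 82°  [△DAL]

∠ALD = 82°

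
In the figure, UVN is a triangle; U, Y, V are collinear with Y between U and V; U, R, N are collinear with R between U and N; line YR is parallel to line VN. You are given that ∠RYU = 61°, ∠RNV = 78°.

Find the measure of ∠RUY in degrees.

∠RUY = 41°

1. ∠NVU = 61°  [YR∥VN, corresponding at Y]
2. ∠UNV = 78°  [R on ray NU]
3. ∠NUV = 41°  [△UVN]
4. ∠RUY = 41°  [Y on UV, R on UN]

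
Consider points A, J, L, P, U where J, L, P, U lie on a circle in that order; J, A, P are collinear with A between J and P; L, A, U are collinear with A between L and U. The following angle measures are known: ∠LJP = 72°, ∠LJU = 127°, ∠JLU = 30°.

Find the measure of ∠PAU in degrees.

∠PAU = 78°

1. ∠LUP = 72°  [same arc LP]
2. ∠JPU = 30°  [same arc JU]
3. ∠PAU = 78°  [△PAU]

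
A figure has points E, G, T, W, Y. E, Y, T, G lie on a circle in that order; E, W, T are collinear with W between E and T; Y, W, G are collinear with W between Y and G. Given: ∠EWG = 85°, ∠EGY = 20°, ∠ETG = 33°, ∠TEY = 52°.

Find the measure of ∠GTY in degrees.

1. ∠TWY = 85°  [vertical angles at W]
2. ∠GWT = 95°  [linear pair at W on ET]
3. ∠ETY = 20°  [same arc EY]
4. ∠TGY = 52°  [△TWG]
5. ∠GYT = 75°  [△YWT]
6. ∠GTY = 53°  [△YTG]

∠GTY = 53°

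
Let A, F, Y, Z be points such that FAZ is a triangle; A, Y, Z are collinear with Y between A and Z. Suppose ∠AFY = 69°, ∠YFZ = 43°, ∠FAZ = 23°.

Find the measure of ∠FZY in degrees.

∠FZY = 45°

1. ∠FAY = 23°  [Y on ray AZ]
2. ∠AYF = 88°  [△FAY]
3. ∠FYZ = 92°  [linear pair at Y on AZ]
4. ∠FZY = 45°  [△FYZ]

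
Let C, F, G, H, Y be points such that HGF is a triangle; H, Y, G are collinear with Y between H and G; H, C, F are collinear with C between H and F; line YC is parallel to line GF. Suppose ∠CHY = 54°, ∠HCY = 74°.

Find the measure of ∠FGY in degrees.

1. ∠CYH = 52°  [△HYC]
2. ∠CYG = 128°  [linear pair at Y on HG]
3. ∠FGY = 52°  [YC∥GF, co-interior at G–Y]

∠FGY = 52°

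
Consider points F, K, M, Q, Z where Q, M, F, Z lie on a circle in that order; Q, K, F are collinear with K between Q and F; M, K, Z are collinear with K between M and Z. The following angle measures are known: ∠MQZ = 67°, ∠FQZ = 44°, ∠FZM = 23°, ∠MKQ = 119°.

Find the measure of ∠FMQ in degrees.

∠FMQ = 82°

1. ∠FMZ = 44°  [same arc FZ]
2. ∠FQM = 23°  [same arc MF]
3. ∠FKM = 61°  [linear pair at K on QF]
4. ∠MFQ = 75°  [△MKF]
5. ∠FMQ = 82°  [△QMF]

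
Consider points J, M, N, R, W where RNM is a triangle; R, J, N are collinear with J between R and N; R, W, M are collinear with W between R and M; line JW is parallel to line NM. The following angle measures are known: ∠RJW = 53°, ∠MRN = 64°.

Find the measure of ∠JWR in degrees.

1. ∠MNR = 53°  [JW∥NM, corresponding at J]
2. ∠NMR = 63°  [△RNM]
3. ∠JWR = 63°  [JW∥NM, corresponding at W]

∠JWR = 63°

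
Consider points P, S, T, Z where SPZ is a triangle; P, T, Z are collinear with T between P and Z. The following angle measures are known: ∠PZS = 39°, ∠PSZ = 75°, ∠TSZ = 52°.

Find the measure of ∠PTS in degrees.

∠PTS = 91°

1. ∠SZT = 39°  [T on ray ZP]
2. ∠STZ = 89°  [△STZ]
3. ∠PTS = 91°  [linear pair at T on PZ]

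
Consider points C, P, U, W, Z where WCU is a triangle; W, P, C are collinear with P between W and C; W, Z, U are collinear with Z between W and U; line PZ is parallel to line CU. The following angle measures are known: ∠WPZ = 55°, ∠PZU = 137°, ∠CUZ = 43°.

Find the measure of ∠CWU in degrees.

∠CWU = 82°

1. ∠UCW = 55°  [PZ∥CU, corresponding at P]
2. ∠CUW = 43°  [Z on ray UW]
3. ∠CWU = 82°  [△WCU]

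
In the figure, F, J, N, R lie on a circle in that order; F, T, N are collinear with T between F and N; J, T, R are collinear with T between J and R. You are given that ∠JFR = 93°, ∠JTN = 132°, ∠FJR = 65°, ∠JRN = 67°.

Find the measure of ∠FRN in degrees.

∠FRN = 89°

1. ∠FRJ = 22°  [△FJR]
2. ∠FTR = 132°  [vertical angles at T]
3. ∠FNR = 65°  [same arc FR]
4. ∠NFR = 26°  [△FTR]
5. ∠FRN = 89°  [△FNR]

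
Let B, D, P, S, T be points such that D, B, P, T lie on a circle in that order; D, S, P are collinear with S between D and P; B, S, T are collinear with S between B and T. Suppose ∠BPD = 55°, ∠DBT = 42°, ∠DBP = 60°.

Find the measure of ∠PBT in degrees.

∠PBT = 18°

1. ∠BTD = 55°  [same arc DB]
2. ∠BDP = 65°  [△DBP]
3. ∠BDT = 83°  [△DBT]
4. ∠BTP = 65°  [same arc BP]
5. ∠BPT = 97°  [cyclic DBPT, opposite ∠D+∠P]
6. ∠PBT = 18°  [△BPT]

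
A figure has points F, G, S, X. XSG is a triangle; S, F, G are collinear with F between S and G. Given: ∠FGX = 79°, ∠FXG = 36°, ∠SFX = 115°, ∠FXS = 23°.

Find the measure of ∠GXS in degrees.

∠GXS = 59°

1. ∠SGX = 79°  [F on ray GS]
2. ∠FSX = 42°  [△XSF]
3. ∠GSX = 42°  [F on ray SG]
4. ∠GXS = 59°  [△XSG]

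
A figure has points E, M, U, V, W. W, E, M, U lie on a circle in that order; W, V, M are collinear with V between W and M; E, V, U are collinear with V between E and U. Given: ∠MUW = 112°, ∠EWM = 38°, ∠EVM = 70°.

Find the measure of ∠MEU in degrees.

1. ∠MEW = 68°  [cyclic WEMU, opposite ∠E+∠U]
2. ∠EMW = 74°  [△WEM]
3. ∠MEU = 36°  [△EVM]

∠MEU = 36°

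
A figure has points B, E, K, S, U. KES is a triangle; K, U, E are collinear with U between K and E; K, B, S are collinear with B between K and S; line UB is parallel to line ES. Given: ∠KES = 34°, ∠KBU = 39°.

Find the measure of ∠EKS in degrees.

1. ∠BUK = 34°  [UB∥ES, corresponding at U]
2. ∠BKU = 107°  [△KUB]
3. ∠EKS = 107°  [U on KE, B on KS]

∠EKS = 107°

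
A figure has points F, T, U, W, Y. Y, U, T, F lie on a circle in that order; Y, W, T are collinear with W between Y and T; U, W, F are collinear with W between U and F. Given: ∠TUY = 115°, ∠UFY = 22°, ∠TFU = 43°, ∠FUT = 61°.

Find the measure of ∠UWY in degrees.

∠UWY = 83°

1. ∠UTY = 22°  [same arc YU]
2. ∠TWU = 97°  [△UWT]
3. ∠UWY = 83°  [linear pair at W on YT]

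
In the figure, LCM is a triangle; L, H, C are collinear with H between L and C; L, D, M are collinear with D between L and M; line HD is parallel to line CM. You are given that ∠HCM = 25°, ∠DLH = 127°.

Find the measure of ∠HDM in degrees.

∠HDM = 152°

1. ∠LCM = 25°  [H on ray CL]
2. ∠CLM = 127°  [H on LC, D on LM]
3. ∠CML = 28°  [△LCM]
4. ∠HDL = 28°  [HD∥CM, corresponding at D]
5. ∠HDM = 152°  [linear pair at D on LM]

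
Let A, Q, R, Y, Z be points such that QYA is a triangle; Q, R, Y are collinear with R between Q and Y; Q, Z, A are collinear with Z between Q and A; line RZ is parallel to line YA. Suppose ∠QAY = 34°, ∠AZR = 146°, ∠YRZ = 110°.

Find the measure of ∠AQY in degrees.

1. ∠QZR = 34°  [RZ∥YA, corresponding at Z]
2. ∠QRZ = 70°  [linear pair at R on QY]
3. ∠RQZ = 76°  [△QRZ]
4. ∠AQY = 76°  [R on QY, Z on QA]

∠AQY = 76°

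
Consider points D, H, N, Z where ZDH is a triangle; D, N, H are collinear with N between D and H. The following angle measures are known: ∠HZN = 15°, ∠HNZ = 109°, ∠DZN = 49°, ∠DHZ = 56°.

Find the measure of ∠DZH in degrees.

∠DZH = 64°

1. ∠DNZ = 71°  [linear pair at N on DH]
2. ∠NDZ = 60°  [△ZDN]
3. ∠HDZ = 60°  [N on ray DH]
4. ∠DZH = 64°  [△ZDH]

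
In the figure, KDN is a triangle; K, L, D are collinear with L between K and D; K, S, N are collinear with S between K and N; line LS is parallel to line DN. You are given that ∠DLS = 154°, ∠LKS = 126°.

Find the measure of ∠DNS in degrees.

∠DNS = 28°

1. ∠KLS = 26°  [linear pair at L on KD]
2. ∠KSL = 28°  [△KLS]
3. ∠LSN = 152°  [linear pair at S on KN]
4. ∠DNS = 28°  [LS∥DN, co-interior at N–S]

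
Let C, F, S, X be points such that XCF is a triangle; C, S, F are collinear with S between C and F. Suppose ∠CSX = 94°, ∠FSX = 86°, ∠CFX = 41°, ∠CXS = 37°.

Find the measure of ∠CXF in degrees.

∠CXF = 90°

1. ∠SCX = 49°  [△XCS]
2. ∠FCX = 49°  [S on ray CF]
3. ∠CXF = 90°  [△XCF]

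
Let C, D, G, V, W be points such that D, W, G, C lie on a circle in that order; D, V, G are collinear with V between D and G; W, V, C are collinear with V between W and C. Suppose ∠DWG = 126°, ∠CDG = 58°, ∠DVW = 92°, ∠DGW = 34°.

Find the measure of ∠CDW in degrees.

∠CDW = 78°

1. ∠GDW = 20°  [△DWG]
2. ∠CWD = 68°  [△DVW]
3. ∠DCW = 34°  [same arc DW]
4. ∠CDW = 78°  [△DWC]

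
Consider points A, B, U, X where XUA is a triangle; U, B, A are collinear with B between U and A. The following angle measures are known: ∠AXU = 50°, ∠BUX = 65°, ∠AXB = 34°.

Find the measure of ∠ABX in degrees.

∠ABX = 81°

1. ∠AUX = 65°  [B on ray UA]
2. ∠UAX = 65°  [△XUA]
3. ∠BAX = 65°  [B on ray AU]
4. ∠ABX = 81°  [△XBA]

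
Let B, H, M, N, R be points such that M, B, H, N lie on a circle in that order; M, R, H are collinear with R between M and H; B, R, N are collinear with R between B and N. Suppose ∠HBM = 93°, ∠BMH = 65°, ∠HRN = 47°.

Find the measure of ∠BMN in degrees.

∠BMN = 90°

1. ∠BHM = 22°  [△MBH]
2. ∠BRM = 47°  [vertical angles at R]
3. ∠BNM = 22°  [same arc MB]
4. ∠MBN = 68°  [△MRB]
5. ∠BMN = 90°  [△MBN]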